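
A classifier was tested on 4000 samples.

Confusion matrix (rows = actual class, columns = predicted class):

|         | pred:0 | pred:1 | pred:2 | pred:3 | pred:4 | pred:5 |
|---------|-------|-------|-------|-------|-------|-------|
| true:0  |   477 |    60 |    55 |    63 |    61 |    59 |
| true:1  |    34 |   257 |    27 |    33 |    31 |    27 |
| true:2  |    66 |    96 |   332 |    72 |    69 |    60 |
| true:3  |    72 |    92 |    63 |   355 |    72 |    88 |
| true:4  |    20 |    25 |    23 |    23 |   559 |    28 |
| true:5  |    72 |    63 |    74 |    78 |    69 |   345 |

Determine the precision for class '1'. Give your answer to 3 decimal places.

Take TP from the diagonal, FP from the rest of the '1' prediction marginal, FN from the rest of the '1' actual marginal.
precision = TP/(TP+FP).
1: TP=257, FP=60+96+92+25+63=336 → 257/593 = 0.4334

0.433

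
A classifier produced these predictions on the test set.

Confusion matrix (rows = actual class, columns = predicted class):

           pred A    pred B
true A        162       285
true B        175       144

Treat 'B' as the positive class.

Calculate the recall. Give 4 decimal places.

0.4514

Recall = TP/(TP+FN) = 144/(144+175) = 144/319 = 0.4514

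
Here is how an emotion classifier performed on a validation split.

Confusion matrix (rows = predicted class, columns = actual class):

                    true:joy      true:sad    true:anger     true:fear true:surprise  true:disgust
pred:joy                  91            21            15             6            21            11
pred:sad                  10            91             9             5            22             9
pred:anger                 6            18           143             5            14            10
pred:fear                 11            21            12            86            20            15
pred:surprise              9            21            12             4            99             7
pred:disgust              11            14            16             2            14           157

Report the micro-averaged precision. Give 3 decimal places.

0.643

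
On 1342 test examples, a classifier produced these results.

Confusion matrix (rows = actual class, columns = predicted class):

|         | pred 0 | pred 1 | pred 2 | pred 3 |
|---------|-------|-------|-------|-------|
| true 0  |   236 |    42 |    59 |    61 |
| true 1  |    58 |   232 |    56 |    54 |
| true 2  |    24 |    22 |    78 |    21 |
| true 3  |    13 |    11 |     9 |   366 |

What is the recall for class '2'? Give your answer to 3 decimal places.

0.538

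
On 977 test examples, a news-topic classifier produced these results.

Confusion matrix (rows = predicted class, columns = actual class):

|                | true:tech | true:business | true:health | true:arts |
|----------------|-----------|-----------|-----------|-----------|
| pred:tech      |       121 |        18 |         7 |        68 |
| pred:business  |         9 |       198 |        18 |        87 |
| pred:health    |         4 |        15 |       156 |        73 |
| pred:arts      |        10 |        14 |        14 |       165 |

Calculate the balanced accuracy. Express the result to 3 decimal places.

0.717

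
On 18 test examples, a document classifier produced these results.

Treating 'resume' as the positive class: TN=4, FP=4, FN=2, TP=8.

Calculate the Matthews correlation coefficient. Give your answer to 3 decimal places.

0.316

MCC = (TP·TN − FP·FN) / √((TP+FP)(TP+FN)(TN+FP)(TN+FN))
Numerator = 8·4 − 4·2 = 24
Denominator = √(12·10·8·6) = √5760 = 75.8947
MCC = 24 / 75.8947 = 0.316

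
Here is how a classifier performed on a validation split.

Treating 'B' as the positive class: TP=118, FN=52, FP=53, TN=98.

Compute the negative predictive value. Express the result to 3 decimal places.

NPV = TN/(TN+FN) = 98/(98+52) = 0.653

0.653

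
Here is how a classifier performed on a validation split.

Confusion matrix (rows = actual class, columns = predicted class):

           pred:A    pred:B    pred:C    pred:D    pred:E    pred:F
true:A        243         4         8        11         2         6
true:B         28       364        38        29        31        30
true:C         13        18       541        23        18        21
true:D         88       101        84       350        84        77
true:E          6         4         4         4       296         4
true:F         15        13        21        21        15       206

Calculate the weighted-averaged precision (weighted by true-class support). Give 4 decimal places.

0.7265

Per-class precision (TP/(TP+FP)):
  A: TP=243, FP=28+13+88+6+15=150 → 243/393 = 0.61832
  B: TP=364, FP=4+18+101+4+13=140 → 364/504 = 0.72222
  C: TP=541, FP=8+38+84+4+21=155 → 541/696 = 0.77730
  D: TP=350, FP=11+29+23+4+21=88 → 350/438 = 0.79909
  E: TP=296, FP=2+31+18+84+15=150 → 296/446 = 0.66368
  F: TP=206, FP=6+30+21+77+4=138 → 206/344 = 0.59884
Weighted-precision = Σ (supportᵢ/N)·precisionᵢ with N=2821: (274/2821)·0.61832 + (520/2821)·0.72222 + (634/2821)·0.77730 + (784/2821)·0.79909 + (318/2821)·0.66368 + (291/2821)·0.59884 = 0.7265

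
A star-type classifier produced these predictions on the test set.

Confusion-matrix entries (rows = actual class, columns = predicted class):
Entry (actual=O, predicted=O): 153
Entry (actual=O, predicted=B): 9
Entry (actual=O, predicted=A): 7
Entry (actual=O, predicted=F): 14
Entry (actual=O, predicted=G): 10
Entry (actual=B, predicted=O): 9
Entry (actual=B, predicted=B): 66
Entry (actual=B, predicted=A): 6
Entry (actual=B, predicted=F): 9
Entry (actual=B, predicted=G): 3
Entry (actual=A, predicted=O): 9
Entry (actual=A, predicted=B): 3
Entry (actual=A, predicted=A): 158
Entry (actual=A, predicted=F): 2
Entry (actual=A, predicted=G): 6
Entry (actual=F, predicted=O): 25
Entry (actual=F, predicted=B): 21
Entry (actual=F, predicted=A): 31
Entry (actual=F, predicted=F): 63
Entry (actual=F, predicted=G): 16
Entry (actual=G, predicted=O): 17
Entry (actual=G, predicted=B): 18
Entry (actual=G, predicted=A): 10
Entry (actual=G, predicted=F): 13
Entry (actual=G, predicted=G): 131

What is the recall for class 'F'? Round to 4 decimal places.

0.4038

Take TP from the diagonal, FP from the rest of the 'F' prediction marginal, FN from the rest of the 'F' actual marginal.
recall = TP/(TP+FN).
F: TP=63, FN=25+21+31+16=93 → 63/156 = 0.40385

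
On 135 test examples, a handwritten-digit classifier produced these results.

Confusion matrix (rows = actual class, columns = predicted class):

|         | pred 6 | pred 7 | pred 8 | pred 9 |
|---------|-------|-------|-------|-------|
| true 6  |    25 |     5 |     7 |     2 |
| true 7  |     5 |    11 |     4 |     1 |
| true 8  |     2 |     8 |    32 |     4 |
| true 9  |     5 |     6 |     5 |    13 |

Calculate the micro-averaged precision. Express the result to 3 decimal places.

Micro-averaging pools counts across classes: ΣTP=81, ΣFP=54, ΣFN=54.
Micro-precision = TP/(TP+FP) on pooled counts = 0.600 (equals overall accuracy in single-label multiclass).

0.600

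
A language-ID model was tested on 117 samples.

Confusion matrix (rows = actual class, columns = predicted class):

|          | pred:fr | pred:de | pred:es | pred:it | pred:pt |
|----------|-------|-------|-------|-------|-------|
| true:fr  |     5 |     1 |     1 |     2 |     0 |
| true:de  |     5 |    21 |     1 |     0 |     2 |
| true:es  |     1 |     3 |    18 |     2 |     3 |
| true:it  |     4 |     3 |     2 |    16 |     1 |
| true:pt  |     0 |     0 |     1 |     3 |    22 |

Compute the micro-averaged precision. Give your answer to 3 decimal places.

0.701

Micro-averaging pools counts across classes: ΣTP=82, ΣFP=35, ΣFN=35.
Micro-precision = TP/(TP+FP) on pooled counts = 0.701 (equals overall accuracy in single-label multiclass).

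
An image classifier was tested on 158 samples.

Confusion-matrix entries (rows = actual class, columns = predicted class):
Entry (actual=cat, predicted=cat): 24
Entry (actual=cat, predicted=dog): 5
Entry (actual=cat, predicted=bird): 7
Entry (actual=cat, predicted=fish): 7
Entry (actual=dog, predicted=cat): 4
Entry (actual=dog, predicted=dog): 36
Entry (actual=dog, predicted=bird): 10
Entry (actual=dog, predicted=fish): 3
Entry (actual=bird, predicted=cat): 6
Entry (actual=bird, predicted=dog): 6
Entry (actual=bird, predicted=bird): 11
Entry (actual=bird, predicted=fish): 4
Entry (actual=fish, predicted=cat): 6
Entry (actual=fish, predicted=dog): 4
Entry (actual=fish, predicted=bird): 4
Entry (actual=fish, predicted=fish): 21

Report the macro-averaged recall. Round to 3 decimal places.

0.561

Per-class recall (TP/(TP+FN)):
  cat: TP=24, FN=5+7+7=19 → 24/43 = 0.5581
  dog: TP=36, FN=4+10+3=17 → 36/53 = 0.6792
  bird: TP=11, FN=6+6+4=16 → 11/27 = 0.4074
  fish: TP=21, FN=6+4+4=14 → 21/35 = 0.6000
Macro-recall = mean = (0.5581 + 0.6792 + 0.4074 + 0.6000) / 4 = 0.561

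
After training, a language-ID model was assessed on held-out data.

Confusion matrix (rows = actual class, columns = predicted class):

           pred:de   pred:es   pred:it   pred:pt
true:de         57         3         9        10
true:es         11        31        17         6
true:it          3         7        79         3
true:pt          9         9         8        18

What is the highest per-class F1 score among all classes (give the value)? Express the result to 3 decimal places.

Per-class F1 score (2·TP/(2·TP+FP+FN)):
  de: TP=57, FP=11+3+9=23, FN=3+9+10=22 → 114/159 = 0.7170
  es: TP=31, FP=3+7+9=19, FN=11+17+6=34 → 62/115 = 0.5391
  it: TP=79, FP=9+17+8=34, FN=3+7+3=13 → 158/205 = 0.7707
  pt: TP=18, FP=10+6+3=19, FN=9+9+8=26 → 36/81 = 0.4444
Highest is class 'it' with F1 score = 0.771.

0.771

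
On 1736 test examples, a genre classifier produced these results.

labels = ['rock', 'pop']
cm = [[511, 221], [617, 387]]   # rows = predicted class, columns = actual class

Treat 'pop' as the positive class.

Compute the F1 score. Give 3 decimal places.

Precision = TP/(TP+FP) = 387/1004 = 0.3855
Recall = TP/(TP+FN) = 387/608 = 0.6365
F1 = 2·TP/(2·TP+FP+FN) = 774/1612 = 0.480

0.480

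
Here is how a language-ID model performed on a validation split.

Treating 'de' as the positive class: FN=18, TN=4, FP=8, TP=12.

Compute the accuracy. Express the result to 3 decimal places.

Accuracy = (TP+TN)/N = (12+4)/42 = 0.381

0.381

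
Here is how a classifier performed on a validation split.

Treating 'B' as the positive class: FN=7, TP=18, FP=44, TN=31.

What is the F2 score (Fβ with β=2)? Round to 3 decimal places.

Fβ = (1+β²)·TP / ((1+β²)·TP + β²·FN + FP), with β²=4
= 5·18 / (5·18 + 4·7 + 44) = 0.556

0.556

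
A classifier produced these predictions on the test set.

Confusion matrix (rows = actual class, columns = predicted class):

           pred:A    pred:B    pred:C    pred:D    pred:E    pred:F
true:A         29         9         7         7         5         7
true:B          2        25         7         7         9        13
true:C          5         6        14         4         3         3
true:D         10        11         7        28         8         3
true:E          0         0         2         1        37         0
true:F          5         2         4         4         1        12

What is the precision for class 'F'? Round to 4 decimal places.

Treat 'F' as positive and all other classes as negative.
precision = TP/(TP+FP).
F: TP=12, FP=7+13+3+3+0=26 → 12/38 = 0.31579

0.3158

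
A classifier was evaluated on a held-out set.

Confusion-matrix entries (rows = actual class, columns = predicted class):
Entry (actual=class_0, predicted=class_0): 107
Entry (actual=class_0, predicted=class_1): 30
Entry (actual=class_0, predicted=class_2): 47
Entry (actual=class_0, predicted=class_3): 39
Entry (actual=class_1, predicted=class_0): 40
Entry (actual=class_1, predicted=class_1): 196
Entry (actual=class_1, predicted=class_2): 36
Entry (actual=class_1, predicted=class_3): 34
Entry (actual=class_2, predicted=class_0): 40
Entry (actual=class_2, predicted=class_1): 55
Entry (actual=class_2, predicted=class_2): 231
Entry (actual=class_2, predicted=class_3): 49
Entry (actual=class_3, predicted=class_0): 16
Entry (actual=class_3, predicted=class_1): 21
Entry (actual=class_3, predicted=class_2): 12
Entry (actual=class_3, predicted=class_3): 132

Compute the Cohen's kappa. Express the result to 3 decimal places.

0.478

Observed agreement pₒ = trace/N = 666/1085 = 0.6138
Expected agreement pₑ = Σ (rowᵢ·colᵢ)/N² = (223·203 + 306·302 + 375·326 + 181·254)/1085² = 0.2599
κ = (pₒ − pₑ)/(1 − pₑ) = (0.6138 − 0.2599)/(1 − 0.2599) = 0.478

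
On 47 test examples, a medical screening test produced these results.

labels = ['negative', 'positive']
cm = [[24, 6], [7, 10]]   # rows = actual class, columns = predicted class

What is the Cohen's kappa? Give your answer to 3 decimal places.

0.393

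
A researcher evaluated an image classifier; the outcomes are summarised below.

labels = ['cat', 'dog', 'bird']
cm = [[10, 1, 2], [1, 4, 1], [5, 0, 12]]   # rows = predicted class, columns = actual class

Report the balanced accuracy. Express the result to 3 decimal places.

0.742

Balanced accuracy = mean of per-class recall.
  cat: recall = 10/16 = 0.6250
  dog: recall = 4/5 = 0.8000
  bird: recall = 12/15 = 0.8000
Mean = (0.6250 + 0.8000 + 0.8000) / 3 = 0.742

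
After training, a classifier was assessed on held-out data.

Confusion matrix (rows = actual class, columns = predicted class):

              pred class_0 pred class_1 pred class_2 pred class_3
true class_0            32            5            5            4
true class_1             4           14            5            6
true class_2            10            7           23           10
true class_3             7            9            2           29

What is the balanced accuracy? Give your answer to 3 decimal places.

0.564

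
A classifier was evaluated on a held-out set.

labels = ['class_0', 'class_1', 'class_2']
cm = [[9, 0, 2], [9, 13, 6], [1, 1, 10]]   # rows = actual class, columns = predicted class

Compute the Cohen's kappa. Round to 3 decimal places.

Observed agreement pₒ = trace/N = 32/51 = 0.6275
Expected agreement pₑ = Σ (rowᵢ·colᵢ)/N² = (11·19 + 28·14 + 12·18)/51² = 0.3141
κ = (pₒ − pₑ)/(1 − pₑ) = (0.6275 − 0.3141)/(1 − 0.3141) = 0.457

0.457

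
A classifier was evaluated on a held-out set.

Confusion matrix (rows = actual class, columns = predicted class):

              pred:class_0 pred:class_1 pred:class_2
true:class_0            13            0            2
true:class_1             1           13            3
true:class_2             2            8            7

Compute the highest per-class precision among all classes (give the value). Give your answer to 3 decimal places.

Per-class precision (TP/(TP+FP)):
  class_0: TP=13, FP=1+2=3 → 13/16 = 0.8125
  class_1: TP=13, FP=0+8=8 → 13/21 = 0.6190
  class_2: TP=7, FP=2+3=5 → 7/12 = 0.5833
Highest is class 'class_0' with precision = 0.813.

0.813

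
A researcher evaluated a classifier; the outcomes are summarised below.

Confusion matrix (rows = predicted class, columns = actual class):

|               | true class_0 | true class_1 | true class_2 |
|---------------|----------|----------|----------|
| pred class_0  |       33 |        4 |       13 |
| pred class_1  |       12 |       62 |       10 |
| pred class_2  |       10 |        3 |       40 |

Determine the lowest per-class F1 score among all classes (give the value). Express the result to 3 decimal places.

Per-class F1 score (2·TP/(2·TP+FP+FN)):
  class_0: TP=33, FP=4+13=17, FN=12+10=22 → 66/105 = 0.6286
  class_1: TP=62, FP=12+10=22, FN=4+3=7 → 124/153 = 0.8105
  class_2: TP=40, FP=10+3=13, FN=13+10=23 → 80/116 = 0.6897
Lowest is class 'class_0' with F1 score = 0.629.

0.629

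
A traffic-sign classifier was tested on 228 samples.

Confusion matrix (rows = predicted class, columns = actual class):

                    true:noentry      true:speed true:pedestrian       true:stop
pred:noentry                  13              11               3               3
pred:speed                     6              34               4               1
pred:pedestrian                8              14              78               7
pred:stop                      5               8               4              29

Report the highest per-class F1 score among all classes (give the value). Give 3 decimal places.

Per-class F1 score (2·TP/(2·TP+FP+FN)):
  noentry: TP=13, FP=11+3+3=17, FN=6+8+5=19 → 26/62 = 0.4194
  speed: TP=34, FP=6+4+1=11, FN=11+14+8=33 → 68/112 = 0.6071
  pedestrian: TP=78, FP=8+14+7=29, FN=3+4+4=11 → 156/196 = 0.7959
  stop: TP=29, FP=5+8+4=17, FN=3+1+7=11 → 58/86 = 0.6744
Highest is class 'pedestrian' with F1 score = 0.796.

0.796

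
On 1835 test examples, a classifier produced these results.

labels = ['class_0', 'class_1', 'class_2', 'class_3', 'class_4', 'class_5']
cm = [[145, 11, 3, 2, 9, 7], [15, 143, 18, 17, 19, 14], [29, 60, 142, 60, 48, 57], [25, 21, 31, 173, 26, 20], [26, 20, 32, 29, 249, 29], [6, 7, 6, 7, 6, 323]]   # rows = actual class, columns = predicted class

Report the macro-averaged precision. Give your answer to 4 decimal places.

0.6272

Per-class precision (TP/(TP+FP)):
  class_0: TP=145, FP=15+29+25+26+6=101 → 145/246 = 0.58943
  class_1: TP=143, FP=11+60+21+20+7=119 → 143/262 = 0.54580
  class_2: TP=142, FP=3+18+31+32+6=90 → 142/232 = 0.61207
  class_3: TP=173, FP=2+17+60+29+7=115 → 173/288 = 0.60069
  class_4: TP=249, FP=9+19+48+26+6=108 → 249/357 = 0.69748
  class_5: TP=323, FP=7+14+57+20+29=127 → 323/450 = 0.71778
Macro-precision = mean = (0.58943 + 0.54580 + 0.61207 + 0.60069 + 0.69748 + 0.71778) / 6 = 0.6272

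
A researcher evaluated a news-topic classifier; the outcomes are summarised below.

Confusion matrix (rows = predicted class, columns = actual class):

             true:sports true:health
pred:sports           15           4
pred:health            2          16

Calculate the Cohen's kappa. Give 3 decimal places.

0.676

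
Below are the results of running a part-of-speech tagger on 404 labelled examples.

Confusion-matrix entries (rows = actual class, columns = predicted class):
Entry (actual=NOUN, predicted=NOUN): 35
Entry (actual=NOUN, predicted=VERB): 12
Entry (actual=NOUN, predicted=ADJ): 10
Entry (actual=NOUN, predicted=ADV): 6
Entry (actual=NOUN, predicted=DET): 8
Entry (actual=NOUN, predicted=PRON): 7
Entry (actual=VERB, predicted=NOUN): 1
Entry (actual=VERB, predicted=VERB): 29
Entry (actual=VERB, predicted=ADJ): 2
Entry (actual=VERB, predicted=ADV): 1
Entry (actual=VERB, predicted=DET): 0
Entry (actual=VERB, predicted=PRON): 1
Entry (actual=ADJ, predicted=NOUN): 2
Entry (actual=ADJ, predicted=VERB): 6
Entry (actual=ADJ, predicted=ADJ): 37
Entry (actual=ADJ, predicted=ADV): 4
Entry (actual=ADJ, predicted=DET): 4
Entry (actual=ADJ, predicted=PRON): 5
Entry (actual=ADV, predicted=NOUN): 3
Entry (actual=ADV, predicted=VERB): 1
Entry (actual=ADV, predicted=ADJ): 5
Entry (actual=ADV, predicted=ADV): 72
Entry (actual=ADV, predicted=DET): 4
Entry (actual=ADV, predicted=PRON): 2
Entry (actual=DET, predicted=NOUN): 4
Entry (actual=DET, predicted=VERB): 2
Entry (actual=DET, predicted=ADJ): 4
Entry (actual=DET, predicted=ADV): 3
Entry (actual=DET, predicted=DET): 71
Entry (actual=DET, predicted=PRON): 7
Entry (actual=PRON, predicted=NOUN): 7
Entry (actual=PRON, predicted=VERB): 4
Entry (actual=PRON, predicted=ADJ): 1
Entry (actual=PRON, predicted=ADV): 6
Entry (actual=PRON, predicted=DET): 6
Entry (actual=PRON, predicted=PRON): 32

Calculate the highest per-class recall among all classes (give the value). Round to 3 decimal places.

Per-class recall (TP/(TP+FN)):
  NOUN: TP=35, FN=12+10+6+8+7=43 → 35/78 = 0.4487
  VERB: TP=29, FN=1+2+1+0+1=5 → 29/34 = 0.8529
  ADJ: TP=37, FN=2+6+4+4+5=21 → 37/58 = 0.6379
  ADV: TP=72, FN=3+1+5+4+2=15 → 72/87 = 0.8276
  DET: TP=71, FN=4+2+4+3+7=20 → 71/91 = 0.7802
  PRON: TP=32, FN=7+4+1+6+6=24 → 32/56 = 0.5714
Highest is class 'VERB' with recall = 0.853.

0.853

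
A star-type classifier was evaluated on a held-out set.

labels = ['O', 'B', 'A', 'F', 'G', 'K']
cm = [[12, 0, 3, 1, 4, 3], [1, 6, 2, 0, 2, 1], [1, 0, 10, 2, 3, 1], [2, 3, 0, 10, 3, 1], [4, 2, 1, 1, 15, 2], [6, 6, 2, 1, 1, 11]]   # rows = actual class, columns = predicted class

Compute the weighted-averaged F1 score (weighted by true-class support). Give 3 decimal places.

0.522

Per-class F1 score (2·TP/(2·TP+FP+FN)):
  O: TP=12, FP=1+1+2+4+6=14, FN=0+3+1+4+3=11 → 24/49 = 0.4898
  B: TP=6, FP=0+0+3+2+6=11, FN=1+2+0+2+1=6 → 12/29 = 0.4138
  A: TP=10, FP=3+2+0+1+2=8, FN=1+0+2+3+1=7 → 20/35 = 0.5714
  F: TP=10, FP=1+0+2+1+1=5, FN=2+3+0+3+1=9 → 20/34 = 0.5882
  G: TP=15, FP=4+2+3+3+1=13, FN=4+2+1+1+2=10 → 30/53 = 0.5660
  K: TP=11, FP=3+1+1+1+2=8, FN=6+6+2+1+1=16 → 22/46 = 0.4783
Weighted-F1 score = Σ (supportᵢ/N)·F1 scoreᵢ with N=123: (23/123)·0.4898 + (12/123)·0.4138 + (17/123)·0.5714 + (19/123)·0.5882 + (25/123)·0.5660 + (27/123)·0.4783 = 0.522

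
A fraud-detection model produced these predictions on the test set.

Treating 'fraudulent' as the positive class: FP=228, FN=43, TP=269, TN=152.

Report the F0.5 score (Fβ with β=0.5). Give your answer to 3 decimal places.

Fβ = (1+β²)·TP / ((1+β²)·TP + β²·FN + FP), with β²=1/4
= 1.25·269 / (1.25·269 + 0.25·43 + 228) = 0.585

0.585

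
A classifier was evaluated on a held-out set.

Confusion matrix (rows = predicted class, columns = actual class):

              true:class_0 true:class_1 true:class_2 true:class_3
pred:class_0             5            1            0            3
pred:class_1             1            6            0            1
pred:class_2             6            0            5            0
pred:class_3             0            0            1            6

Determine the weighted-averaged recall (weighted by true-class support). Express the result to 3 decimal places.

0.629

Per-class recall (TP/(TP+FN)):
  class_0: TP=5, FN=1+6+0=7 → 5/12 = 0.4167
  class_1: TP=6, FN=1+0+0=1 → 6/7 = 0.8571
  class_2: TP=5, FN=0+0+1=1 → 5/6 = 0.8333
  class_3: TP=6, FN=3+1+0=4 → 6/10 = 0.6000
Weighted-recall = Σ (supportᵢ/N)·recallᵢ with N=35: (12/35)·0.4167 + (7/35)·0.8571 + (6/35)·0.8333 + (10/35)·0.6000 = 0.629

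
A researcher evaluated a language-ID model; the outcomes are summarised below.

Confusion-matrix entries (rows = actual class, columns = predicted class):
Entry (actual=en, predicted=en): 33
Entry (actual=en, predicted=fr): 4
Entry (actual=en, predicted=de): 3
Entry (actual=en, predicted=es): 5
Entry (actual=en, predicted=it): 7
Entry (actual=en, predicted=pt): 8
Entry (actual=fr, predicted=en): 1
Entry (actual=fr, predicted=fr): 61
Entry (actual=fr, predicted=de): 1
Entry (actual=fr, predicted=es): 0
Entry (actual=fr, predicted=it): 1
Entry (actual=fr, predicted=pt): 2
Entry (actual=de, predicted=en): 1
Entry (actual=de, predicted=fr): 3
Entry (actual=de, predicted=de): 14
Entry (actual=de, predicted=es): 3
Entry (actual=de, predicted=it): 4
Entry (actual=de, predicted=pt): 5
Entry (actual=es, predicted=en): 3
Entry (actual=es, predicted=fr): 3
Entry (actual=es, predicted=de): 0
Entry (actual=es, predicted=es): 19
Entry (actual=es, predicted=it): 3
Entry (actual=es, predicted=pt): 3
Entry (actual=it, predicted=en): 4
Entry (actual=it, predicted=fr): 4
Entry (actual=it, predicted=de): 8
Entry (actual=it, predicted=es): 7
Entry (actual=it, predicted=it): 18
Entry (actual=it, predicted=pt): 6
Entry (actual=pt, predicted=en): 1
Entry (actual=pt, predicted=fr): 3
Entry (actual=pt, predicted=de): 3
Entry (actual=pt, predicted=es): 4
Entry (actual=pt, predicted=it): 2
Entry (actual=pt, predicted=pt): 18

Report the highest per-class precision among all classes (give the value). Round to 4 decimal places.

0.7821

Per-class precision (TP/(TP+FP)):
  en: TP=33, FP=1+1+3+4+1=10 → 33/43 = 0.76744
  fr: TP=61, FP=4+3+3+4+3=17 → 61/78 = 0.78205
  de: TP=14, FP=3+1+0+8+3=15 → 14/29 = 0.48276
  es: TP=19, FP=5+0+3+7+4=19 → 19/38 = 0.50000
  it: TP=18, FP=7+1+4+3+2=17 → 18/35 = 0.51429
  pt: TP=18, FP=8+2+5+3+6=24 → 18/42 = 0.42857
Highest is class 'fr' with precision = 0.7821.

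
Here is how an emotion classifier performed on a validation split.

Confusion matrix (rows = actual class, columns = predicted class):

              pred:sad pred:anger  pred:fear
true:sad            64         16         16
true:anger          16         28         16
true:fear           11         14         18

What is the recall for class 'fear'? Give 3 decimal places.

recall = TP/(TP+FN).
fear: TP=18, FN=11+14=25 → 18/43 = 0.4186

0.419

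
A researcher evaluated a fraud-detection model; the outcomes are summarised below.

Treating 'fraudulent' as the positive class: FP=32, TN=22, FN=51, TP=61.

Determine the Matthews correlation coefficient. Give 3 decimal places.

-0.045

MCC = (TP·TN − FP·FN) / √((TP+FP)(TP+FN)(TN+FP)(TN+FN))
Numerator = 61·22 − 32·51 = -290
Denominator = √(93·112·54·73) = √41059872 = 6407.7977
MCC = -290 / 6407.7977 = -0.045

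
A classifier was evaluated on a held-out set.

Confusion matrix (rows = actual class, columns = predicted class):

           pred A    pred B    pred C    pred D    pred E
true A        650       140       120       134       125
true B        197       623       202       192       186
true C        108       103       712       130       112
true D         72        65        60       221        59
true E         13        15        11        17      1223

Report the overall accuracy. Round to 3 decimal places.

0.625

Accuracy = trace / total = (650+623+712+221+1223=3429) / 5490 = 3429/5490 = 0.625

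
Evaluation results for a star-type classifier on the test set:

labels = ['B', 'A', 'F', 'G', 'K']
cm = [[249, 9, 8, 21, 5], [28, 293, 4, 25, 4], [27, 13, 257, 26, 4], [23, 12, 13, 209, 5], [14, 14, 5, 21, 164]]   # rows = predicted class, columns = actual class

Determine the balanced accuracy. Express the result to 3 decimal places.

Balanced accuracy = mean of per-class recall.
  B: recall = 249/341 = 0.7302
  A: recall = 293/341 = 0.8592
  F: recall = 257/287 = 0.8955
  G: recall = 209/302 = 0.6921
  K: recall = 164/182 = 0.9011
Mean = (0.7302 + 0.8592 + 0.8955 + 0.6921 + 0.9011) / 5 = 0.816

0.816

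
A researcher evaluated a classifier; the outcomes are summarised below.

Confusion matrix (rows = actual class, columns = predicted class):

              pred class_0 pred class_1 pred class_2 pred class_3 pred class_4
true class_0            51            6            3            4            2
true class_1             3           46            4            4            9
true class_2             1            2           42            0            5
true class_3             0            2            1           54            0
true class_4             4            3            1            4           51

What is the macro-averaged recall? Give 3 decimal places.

Per-class recall (TP/(TP+FN)):
  class_0: TP=51, FN=6+3+4+2=15 → 51/66 = 0.7727
  class_1: TP=46, FN=3+4+4+9=20 → 46/66 = 0.6970
  class_2: TP=42, FN=1+2+0+5=8 → 42/50 = 0.8400
  class_3: TP=54, FN=0+2+1+0=3 → 54/57 = 0.9474
  class_4: TP=51, FN=4+3+1+4=12 → 51/63 = 0.8095
Macro-recall = mean = (0.7727 + 0.6970 + 0.8400 + 0.9474 + 0.8095) / 5 = 0.813

0.813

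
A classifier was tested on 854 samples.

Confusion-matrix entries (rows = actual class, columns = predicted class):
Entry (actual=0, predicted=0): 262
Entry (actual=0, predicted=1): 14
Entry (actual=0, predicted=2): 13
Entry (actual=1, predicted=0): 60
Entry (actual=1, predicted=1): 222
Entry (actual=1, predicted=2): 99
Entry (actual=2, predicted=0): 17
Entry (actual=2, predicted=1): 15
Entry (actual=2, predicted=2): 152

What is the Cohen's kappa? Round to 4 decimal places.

0.6178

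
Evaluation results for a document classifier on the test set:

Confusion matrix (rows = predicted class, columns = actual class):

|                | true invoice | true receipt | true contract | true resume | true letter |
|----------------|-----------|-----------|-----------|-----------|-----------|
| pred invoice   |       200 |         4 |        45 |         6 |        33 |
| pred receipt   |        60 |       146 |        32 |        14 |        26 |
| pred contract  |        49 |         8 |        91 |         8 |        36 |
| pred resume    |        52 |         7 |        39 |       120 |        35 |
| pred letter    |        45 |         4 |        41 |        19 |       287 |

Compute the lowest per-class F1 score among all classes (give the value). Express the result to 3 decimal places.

0.414

Per-class F1 score (2·TP/(2·TP+FP+FN)):
  invoice: TP=200, FP=4+45+6+33=88, FN=60+49+52+45=206 → 400/694 = 0.5764
  receipt: TP=146, FP=60+32+14+26=132, FN=4+8+7+4=23 → 292/447 = 0.6532
  contract: TP=91, FP=49+8+8+36=101, FN=45+32+39+41=157 → 182/440 = 0.4136
  resume: TP=120, FP=52+7+39+35=133, FN=6+14+8+19=47 → 240/420 = 0.5714
  letter: TP=287, FP=45+4+41+19=109, FN=33+26+36+35=130 → 574/813 = 0.7060
Lowest is class 'contract' with F1 score = 0.414.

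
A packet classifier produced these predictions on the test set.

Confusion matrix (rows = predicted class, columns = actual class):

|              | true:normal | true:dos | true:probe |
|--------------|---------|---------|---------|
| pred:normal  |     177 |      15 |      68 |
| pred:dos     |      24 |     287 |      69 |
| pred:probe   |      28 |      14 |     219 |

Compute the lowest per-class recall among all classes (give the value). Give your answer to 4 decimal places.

Per-class recall (TP/(TP+FN)):
  normal: TP=177, FN=24+28=52 → 177/229 = 0.77293
  dos: TP=287, FN=15+14=29 → 287/316 = 0.90823
  probe: TP=219, FN=68+69=137 → 219/356 = 0.61517
Lowest is class 'probe' with recall = 0.6152.

0.6152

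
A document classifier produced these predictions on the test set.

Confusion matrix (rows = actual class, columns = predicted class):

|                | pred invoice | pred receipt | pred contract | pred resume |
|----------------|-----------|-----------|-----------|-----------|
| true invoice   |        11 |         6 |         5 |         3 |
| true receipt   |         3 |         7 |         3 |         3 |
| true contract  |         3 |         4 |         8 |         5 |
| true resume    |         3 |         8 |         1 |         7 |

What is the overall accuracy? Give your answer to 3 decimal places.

0.413

Accuracy = trace / total = (11+7+8+7=33) / 80 = 33/80 = 0.413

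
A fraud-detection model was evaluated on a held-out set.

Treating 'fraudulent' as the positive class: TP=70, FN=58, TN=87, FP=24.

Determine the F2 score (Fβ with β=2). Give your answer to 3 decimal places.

0.578

Fβ = (1+β²)·TP / ((1+β²)·TP + β²·FN + FP), with β²=4
= 5·70 / (5·70 + 4·58 + 24) = 0.578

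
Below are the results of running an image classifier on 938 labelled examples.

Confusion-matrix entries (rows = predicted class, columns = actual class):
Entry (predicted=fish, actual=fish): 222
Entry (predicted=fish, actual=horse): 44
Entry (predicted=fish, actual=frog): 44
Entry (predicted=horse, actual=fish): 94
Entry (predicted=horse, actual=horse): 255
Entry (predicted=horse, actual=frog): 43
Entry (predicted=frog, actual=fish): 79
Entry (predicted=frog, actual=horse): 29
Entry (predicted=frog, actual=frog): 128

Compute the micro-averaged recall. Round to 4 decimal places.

Micro-averaging pools counts across classes: ΣTP=605, ΣFP=333, ΣFN=333.
Micro-recall = TP/(TP+FN) on pooled counts = 0.6450 (equals overall accuracy in single-label multiclass).

0.6450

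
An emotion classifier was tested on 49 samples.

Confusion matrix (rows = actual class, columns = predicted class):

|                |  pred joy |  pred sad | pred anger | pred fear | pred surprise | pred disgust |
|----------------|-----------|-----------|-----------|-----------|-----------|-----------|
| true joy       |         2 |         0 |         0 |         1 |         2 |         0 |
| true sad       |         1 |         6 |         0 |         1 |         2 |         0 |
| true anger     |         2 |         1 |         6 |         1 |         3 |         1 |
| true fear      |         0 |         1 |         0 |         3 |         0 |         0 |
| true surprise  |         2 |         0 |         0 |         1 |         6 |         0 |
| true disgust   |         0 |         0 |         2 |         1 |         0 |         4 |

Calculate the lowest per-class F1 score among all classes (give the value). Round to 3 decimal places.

Per-class F1 score (2·TP/(2·TP+FP+FN)):
  joy: TP=2, FP=1+2+0+2+0=5, FN=0+0+1+2+0=3 → 4/12 = 0.3333
  sad: TP=6, FP=0+1+1+0+0=2, FN=1+0+1+2+0=4 → 12/18 = 0.6667
  anger: TP=6, FP=0+0+0+0+2=2, FN=2+1+1+3+1=8 → 12/22 = 0.5455
  fear: TP=3, FP=1+1+1+1+1=5, FN=0+1+0+0+0=1 → 6/12 = 0.5000
  surprise: TP=6, FP=2+2+3+0+0=7, FN=2+0+0+1+0=3 → 12/22 = 0.5455
  disgust: TP=4, FP=0+0+1+0+0=1, FN=0+0+2+1+0=3 → 8/12 = 0.6667
Lowest is class 'joy' with F1 score = 0.333.

0.333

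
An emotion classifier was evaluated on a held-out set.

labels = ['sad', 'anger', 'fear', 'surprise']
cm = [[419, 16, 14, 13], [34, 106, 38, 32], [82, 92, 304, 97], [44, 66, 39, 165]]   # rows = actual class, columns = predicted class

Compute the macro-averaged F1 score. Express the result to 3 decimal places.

Per-class F1 score (2·TP/(2·TP+FP+FN)):
  sad: TP=419, FP=34+82+44=160, FN=16+14+13=43 → 838/1041 = 0.8050
  anger: TP=106, FP=16+92+66=174, FN=34+38+32=104 → 212/490 = 0.4327
  fear: TP=304, FP=14+38+39=91, FN=82+92+97=271 → 608/970 = 0.6268
  surprise: TP=165, FP=13+32+97=142, FN=44+66+39=149 → 330/621 = 0.5314
Macro-F1 score = mean = (0.8050 + 0.4327 + 0.6268 + 0.5314) / 4 = 0.599

0.599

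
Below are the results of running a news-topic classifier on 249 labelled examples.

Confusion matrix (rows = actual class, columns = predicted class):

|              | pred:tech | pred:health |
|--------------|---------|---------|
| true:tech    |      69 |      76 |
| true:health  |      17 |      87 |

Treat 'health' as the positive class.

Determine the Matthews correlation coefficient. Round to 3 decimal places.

MCC = (TP·TN − FP·FN) / √((TP+FP)(TP+FN)(TN+FP)(TN+FN))
Numerator = 87·69 − 76·17 = 4711
Denominator = √(163·104·145·86) = √211391440 = 14539.3067
MCC = 4711 / 14539.3067 = 0.324

0.324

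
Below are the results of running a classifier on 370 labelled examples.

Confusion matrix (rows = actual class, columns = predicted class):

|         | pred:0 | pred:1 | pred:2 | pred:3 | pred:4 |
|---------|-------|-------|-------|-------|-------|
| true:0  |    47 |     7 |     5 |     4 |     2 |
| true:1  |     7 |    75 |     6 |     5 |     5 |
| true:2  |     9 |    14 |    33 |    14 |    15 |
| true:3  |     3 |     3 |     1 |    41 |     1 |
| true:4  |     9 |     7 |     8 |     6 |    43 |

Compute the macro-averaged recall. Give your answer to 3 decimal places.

0.660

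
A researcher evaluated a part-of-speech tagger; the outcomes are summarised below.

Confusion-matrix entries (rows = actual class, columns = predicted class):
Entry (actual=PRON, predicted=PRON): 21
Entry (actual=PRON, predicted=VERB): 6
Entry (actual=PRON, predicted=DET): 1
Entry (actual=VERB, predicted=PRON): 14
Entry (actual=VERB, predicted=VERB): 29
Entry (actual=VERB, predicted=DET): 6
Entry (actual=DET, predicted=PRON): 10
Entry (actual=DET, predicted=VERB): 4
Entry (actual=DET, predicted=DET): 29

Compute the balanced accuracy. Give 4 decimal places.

0.6721

Balanced accuracy = mean of per-class recall.
  PRON: recall = 21/28 = 0.75000
  VERB: recall = 29/49 = 0.59184
  DET: recall = 29/43 = 0.67442
Mean = (0.75000 + 0.59184 + 0.67442) / 3 = 0.6721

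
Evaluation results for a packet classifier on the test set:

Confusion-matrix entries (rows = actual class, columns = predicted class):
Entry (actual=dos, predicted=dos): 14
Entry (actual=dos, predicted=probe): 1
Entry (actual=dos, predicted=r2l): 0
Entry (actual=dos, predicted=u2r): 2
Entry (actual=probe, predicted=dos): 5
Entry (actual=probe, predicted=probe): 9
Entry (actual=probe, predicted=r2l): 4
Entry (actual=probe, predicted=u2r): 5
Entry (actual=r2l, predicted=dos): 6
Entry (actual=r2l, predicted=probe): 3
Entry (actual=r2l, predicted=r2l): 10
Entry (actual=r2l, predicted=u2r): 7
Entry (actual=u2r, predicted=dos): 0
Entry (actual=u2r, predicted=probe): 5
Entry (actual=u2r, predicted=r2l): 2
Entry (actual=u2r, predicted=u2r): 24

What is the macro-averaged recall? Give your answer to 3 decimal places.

0.593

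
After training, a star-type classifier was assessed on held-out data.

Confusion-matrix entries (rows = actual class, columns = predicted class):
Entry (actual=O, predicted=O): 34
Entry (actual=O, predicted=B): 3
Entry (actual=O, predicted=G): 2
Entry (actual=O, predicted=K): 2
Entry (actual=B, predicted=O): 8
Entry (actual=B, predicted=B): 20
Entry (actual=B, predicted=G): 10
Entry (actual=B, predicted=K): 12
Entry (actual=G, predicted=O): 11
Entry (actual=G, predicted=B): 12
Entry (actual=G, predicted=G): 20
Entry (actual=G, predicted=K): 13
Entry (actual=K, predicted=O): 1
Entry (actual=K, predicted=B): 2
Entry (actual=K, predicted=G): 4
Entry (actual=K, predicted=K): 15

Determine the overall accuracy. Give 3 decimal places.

Accuracy = trace / total = (34+20+20+15=89) / 169 = 89/169 = 0.527

0.527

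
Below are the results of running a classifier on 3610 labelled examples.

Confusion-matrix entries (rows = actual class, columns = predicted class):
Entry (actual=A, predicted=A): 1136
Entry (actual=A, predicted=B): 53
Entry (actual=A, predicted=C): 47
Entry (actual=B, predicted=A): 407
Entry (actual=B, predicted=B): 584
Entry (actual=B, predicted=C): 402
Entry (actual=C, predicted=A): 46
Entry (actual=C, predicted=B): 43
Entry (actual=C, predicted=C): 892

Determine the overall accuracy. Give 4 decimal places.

0.7235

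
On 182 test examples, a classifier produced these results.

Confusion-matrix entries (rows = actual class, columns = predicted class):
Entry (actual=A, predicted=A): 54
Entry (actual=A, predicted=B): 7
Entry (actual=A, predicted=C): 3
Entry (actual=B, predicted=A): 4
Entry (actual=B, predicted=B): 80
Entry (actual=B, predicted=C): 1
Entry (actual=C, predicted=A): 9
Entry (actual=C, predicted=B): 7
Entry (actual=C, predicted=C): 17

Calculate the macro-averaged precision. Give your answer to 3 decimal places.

Per-class precision (TP/(TP+FP)):
  A: TP=54, FP=4+9=13 → 54/67 = 0.8060
  B: TP=80, FP=7+7=14 → 80/94 = 0.8511
  C: TP=17, FP=3+1=4 → 17/21 = 0.8095
Macro-precision = mean = (0.8060 + 0.8511 + 0.8095) / 3 = 0.822

0.822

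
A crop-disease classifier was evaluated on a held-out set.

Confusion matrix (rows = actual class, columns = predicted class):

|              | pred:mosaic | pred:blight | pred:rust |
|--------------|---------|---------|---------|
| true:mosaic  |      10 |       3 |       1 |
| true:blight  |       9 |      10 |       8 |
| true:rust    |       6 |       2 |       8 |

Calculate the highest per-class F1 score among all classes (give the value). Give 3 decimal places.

Per-class F1 score (2·TP/(2·TP+FP+FN)):
  mosaic: TP=10, FP=9+6=15, FN=3+1=4 → 20/39 = 0.5128
  blight: TP=10, FP=3+2=5, FN=9+8=17 → 20/42 = 0.4762
  rust: TP=8, FP=1+8=9, FN=6+2=8 → 16/33 = 0.4848
Highest is class 'mosaic' with F1 score = 0.513.

0.513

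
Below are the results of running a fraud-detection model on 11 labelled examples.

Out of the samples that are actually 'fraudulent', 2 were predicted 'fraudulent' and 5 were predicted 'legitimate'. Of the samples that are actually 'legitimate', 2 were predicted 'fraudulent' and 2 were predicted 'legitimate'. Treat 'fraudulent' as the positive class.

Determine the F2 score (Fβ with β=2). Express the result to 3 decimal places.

Fβ = (1+β²)·TP / ((1+β²)·TP + β²·FN + FP), with β²=4
= 5·2 / (5·2 + 4·5 + 2) = 0.313

0.313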